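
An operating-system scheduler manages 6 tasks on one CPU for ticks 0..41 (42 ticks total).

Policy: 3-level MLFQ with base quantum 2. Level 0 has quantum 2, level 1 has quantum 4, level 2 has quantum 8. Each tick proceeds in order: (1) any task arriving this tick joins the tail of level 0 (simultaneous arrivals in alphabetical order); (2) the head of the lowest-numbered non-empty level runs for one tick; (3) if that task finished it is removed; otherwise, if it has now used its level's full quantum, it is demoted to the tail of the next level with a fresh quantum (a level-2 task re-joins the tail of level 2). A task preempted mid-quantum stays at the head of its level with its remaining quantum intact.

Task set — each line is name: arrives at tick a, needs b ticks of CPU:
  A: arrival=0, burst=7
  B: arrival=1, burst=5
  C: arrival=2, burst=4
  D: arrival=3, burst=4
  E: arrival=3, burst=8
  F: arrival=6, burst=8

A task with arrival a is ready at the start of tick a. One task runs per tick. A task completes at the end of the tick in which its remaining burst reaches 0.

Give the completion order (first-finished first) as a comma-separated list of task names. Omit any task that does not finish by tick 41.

completion order = B, C, D, A, E, F

t=0: L0/L1/L2 = A/-/- → run A
t=1: L0/L1/L2 = AB/-/- → run A
t=2: L0/L1/L2 = BC/A/- → run B
t=3: L0/L1/L2 = BCDE/A/- → run B
t=4: L0/L1/L2 = CDE/AB/- → run C
t=5: L0/L1/L2 = CDE/AB/- → run C
t=6: L0/L1/L2 = DEF/ABC/- → run D
t=7: L0/L1/L2 = DEF/ABC/- → run D
t=8: L0/L1/L2 = EF/ABCD/- → run E
t=9: L0/L1/L2 = EF/ABCD/- → run E
t=10: L0/L1/L2 = F/ABCDE/- → run F
t=11: L0/L1/L2 = F/ABCDE/- → run F
t=12: L0/L1/L2 = -/ABCDEF/- → run A
t=13: L0/L1/L2 = -/ABCDEF/- → run A
t=14: L0/L1/L2 = -/ABCDEF/- → run A
t=15: L0/L1/L2 = -/ABCDEF/- → run A
t=16: L0/L1/L2 = -/BCDEF/A → run B
t=17: L0/L1/L2 = -/BCDEF/A → run B
t=18: L0/L1/L2 = -/BCDEF/A → run B
t=19: L0/L1/L2 = -/CDEF/A → run C
t=20: L0/L1/L2 = -/CDEF/A → run C
t=21: L0/L1/L2 = -/DEF/A → run D
t=22: L0/L1/L2 = -/DEF/A → run D
t=23: L0/L1/L2 = -/EF/A → run E
t=24: L0/L1/L2 = -/EF/A → run E
t=25: L0/L1/L2 = -/EF/A → run E
t=26: L0/L1/L2 = -/EF/A → run E
t=27: L0/L1/L2 = -/F/AE → run F
t=28: L0/L1/L2 = -/F/AE → run F
t=29: L0/L1/L2 = -/F/AE → run F
t=30: L0/L1/L2 = -/F/AE → run F
t=31: L0/L1/L2 = -/-/AEF → run A
t=32: L0/L1/L2 = -/-/EF → run E
t=33: L0/L1/L2 = -/-/EF → run E
t=34: L0/L1/L2 = -/-/F → run F
t=35: L0/L1/L2 = -/-/F → run F
t=36: (idle)
t=37: (idle)
t=38: (idle)
t=39: (idle)
t=40: (idle)
t=41: (idle)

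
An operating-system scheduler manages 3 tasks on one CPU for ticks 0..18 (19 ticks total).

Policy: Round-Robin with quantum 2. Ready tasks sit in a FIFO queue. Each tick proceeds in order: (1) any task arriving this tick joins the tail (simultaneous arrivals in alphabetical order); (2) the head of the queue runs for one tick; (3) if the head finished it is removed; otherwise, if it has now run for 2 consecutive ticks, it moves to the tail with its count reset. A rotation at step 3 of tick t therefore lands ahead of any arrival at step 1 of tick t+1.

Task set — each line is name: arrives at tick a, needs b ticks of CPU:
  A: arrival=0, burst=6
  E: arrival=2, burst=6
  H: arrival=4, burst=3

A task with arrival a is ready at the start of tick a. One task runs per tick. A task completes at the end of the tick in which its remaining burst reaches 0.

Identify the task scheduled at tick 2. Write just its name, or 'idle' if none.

running at tick 2 = A

t=0: queue=[A] q_used=0 → run A
t=1: queue=[A] q_used=1 → run A
t=2: queue=[A,E] q_used=0 → run A
t=3: queue=[A,E] q_used=1 → run A
t=4: queue=[E,A,H] q_used=0 → run E
t=5: queue=[E,A,H] q_used=1 → run E
t=6: queue=[A,H,E] q_used=0 → run A
t=7: queue=[A,H,E] q_used=1 → run A
t=8: queue=[H,E] q_used=0 → run H
t=9: queue=[H,E] q_used=1 → run H
t=10: queue=[E,H] q_used=0 → run E
t=11: queue=[E,H] q_used=1 → run E
t=12: queue=[H,E] q_used=0 → run H
t=13: queue=[E] q_used=0 → run E
t=14: queue=[E] q_used=1 → run E
t=15: (idle)
t=16: (idle)
t=17: (idle)
t=18: (idle)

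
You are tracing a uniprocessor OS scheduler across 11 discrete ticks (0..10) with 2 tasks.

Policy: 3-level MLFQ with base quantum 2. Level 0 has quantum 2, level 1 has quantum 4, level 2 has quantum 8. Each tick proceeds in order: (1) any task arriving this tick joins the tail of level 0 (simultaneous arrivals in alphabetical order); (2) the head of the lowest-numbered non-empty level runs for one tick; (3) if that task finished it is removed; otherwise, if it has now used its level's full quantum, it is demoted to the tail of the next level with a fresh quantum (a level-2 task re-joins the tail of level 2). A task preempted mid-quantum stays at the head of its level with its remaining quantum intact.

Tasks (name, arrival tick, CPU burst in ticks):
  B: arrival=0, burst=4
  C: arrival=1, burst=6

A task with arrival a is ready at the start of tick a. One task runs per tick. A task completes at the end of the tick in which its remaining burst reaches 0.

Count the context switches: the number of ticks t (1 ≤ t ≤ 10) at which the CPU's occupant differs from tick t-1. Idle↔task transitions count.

context switches = 4

t=0: L0/L1/L2 = B/-/- → run B
t=1: L0/L1/L2 = BC/-/- → run B
t=2: L0/L1/L2 = C/B/- → run C
t=3: L0/L1/L2 = C/B/- → run C
t=4: L0/L1/L2 = -/BC/- → run B
t=5: L0/L1/L2 = -/BC/- → run B
t=6: L0/L1/L2 = -/C/- → run C
t=7: L0/L1/L2 = -/C/- → run C
t=8: L0/L1/L2 = -/C/- → run C
t=9: L0/L1/L2 = -/C/- → run C
t=10: (idle)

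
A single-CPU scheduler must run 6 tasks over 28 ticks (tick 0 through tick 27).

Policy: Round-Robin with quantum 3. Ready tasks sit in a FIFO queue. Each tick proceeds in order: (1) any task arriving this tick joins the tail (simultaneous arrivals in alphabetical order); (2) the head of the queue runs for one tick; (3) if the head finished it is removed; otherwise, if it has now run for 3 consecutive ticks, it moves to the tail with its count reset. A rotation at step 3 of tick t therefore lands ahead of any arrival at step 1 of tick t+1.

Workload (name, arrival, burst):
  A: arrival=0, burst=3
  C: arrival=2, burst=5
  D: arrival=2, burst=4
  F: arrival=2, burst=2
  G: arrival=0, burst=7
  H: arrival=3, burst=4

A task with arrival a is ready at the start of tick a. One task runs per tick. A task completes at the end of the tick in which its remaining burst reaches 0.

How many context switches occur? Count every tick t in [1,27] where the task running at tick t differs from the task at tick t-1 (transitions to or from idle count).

t=0: queue=[A,G] q_used=0 → run A
t=1: queue=[A,G] q_used=1 → run A
t=2: queue=[A,G,C,D,F] q_used=2 → run A
t=3: queue=[G,C,D,F,H] q_used=0 → run G
t=4: queue=[G,C,D,F,H] q_used=1 → run G
t=5: queue=[G,C,D,F,H] q_used=2 → run G
t=6: queue=[C,D,F,H,G] q_used=0 → run C
t=7: queue=[C,D,F,H,G] q_used=1 → run C
t=8: queue=[C,D,F,H,G] q_used=2 → run C
t=9: queue=[D,F,H,G,C] q_used=0 → run D
t=10: queue=[D,F,H,G,C] q_used=1 → run D
t=11: queue=[D,F,H,G,C] q_used=2 → run D
t=12: queue=[F,H,G,C,D] q_used=0 → run F
t=13: queue=[F,H,G,C,D] q_used=1 → run F
t=14: queue=[H,G,C,D] q_used=0 → run H
t=15: queue=[H,G,C,D] q_used=1 → run H
t=16: queue=[H,G,C,D] q_used=2 → run H
t=17: queue=[G,C,D,H] q_used=0 → run G
t=18: queue=[G,C,D,H] q_used=1 → run G
t=19: queue=[G,C,D,H] q_used=2 → run G
t=20: queue=[C,D,H,G] q_used=0 → run C
t=21: queue=[C,D,H,G] q_used=1 → run C
t=22: queue=[D,H,G] q_used=0 → run D
t=23: queue=[H,G] q_used=0 → run H
t=24: queue=[G] q_used=0 → run G
t=25: (idle)
t=26: (idle)
t=27: (idle)

context switches = 11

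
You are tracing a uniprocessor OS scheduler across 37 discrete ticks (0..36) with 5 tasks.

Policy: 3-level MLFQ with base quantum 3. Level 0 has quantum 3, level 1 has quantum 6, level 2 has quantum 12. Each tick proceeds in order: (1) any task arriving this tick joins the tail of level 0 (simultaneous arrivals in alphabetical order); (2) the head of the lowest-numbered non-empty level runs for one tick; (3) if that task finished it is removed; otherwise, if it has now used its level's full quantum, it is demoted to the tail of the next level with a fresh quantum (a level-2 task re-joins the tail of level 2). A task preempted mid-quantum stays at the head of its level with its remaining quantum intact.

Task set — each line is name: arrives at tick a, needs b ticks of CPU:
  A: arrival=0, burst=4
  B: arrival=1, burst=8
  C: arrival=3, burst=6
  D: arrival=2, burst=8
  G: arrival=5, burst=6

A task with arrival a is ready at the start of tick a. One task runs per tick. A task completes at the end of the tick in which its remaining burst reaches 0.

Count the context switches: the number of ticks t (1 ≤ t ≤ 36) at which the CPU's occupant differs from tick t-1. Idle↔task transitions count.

t=0: L0/L1/L2 = A/-/- → run A
t=1: L0/L1/L2 = AB/-/- → run A
t=2: L0/L1/L2 = ABD/-/- → run A
t=3: L0/L1/L2 = BDC/A/- → run B
t=4: L0/L1/L2 = BDC/A/- → run B
t=5: L0/L1/L2 = BDCG/A/- → run B
t=6: L0/L1/L2 = DCG/AB/- → run D
t=7: L0/L1/L2 = DCG/AB/- → run D
t=8: L0/L1/L2 = DCG/AB/- → run D
t=9: L0/L1/L2 = CG/ABD/- → run C
t=10: L0/L1/L2 = CG/ABD/- → run C
t=11: L0/L1/L2 = CG/ABD/- → run C
t=12: L0/L1/L2 = G/ABDC/- → run G
t=13: L0/L1/L2 = G/ABDC/- → run G
t=14: L0/L1/L2 = G/ABDC/- → run G
t=15: L0/L1/L2 = -/ABDCG/- → run A
t=16: L0/L1/L2 = -/BDCG/- → run B
t=17: L0/L1/L2 = -/BDCG/- → run B
t=18: L0/L1/L2 = -/BDCG/- → run B
t=19: L0/L1/L2 = -/BDCG/- → run B
t=20: L0/L1/L2 = -/BDCG/- → run B
t=21: L0/L1/L2 = -/DCG/- → run D
t=22: L0/L1/L2 = -/DCG/- → run D
t=23: L0/L1/L2 = -/DCG/- → run D
t=24: L0/L1/L2 = -/DCG/- → run D
t=25: L0/L1/L2 = -/DCG/- → run D
t=26: L0/L1/L2 = -/CG/- → run C
t=27: L0/L1/L2 = -/CG/- → run C
t=28: L0/L1/L2 = -/CG/- → run C
t=29: L0/L1/L2 = -/G/- → run G
t=30: L0/L1/L2 = -/G/- → run G
t=31: L0/L1/L2 = -/G/- → run G
t=32: (idle)
t=33: (idle)
t=34: (idle)
t=35: (idle)
t=36: (idle)

context switches = 10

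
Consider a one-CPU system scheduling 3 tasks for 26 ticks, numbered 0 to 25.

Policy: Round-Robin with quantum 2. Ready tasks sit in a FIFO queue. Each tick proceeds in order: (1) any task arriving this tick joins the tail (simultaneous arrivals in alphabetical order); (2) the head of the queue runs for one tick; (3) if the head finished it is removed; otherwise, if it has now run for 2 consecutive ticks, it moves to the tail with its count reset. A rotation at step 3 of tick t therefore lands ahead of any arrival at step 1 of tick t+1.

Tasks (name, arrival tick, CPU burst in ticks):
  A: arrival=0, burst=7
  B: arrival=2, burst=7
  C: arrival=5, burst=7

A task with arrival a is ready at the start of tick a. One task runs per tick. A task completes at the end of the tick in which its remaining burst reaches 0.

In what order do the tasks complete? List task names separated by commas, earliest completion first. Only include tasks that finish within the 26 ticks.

t=0: queue=[A] q_used=0 → run A
t=1: queue=[A] q_used=1 → run A
t=2: queue=[A,B] q_used=0 → run A
t=3: queue=[A,B] q_used=1 → run A
t=4: queue=[B,A] q_used=0 → run B
t=5: queue=[B,A,C] q_used=1 → run B
t=6: queue=[A,C,B] q_used=0 → run A
t=7: queue=[A,C,B] q_used=1 → run A
t=8: queue=[C,B,A] q_used=0 → run C
t=9: queue=[C,B,A] q_used=1 → run C
t=10: queue=[B,A,C] q_used=0 → run B
t=11: queue=[B,A,C] q_used=1 → run B
t=12: queue=[A,C,B] q_used=0 → run A
t=13: queue=[C,B] q_used=0 → run C
t=14: queue=[C,B] q_used=1 → run C
t=15: queue=[B,C] q_used=0 → run B
t=16: queue=[B,C] q_used=1 → run B
t=17: queue=[C,B] q_used=0 → run C
t=18: queue=[C,B] q_used=1 → run C
t=19: queue=[B,C] q_used=0 → run B
t=20: queue=[C] q_used=0 → run C
t=21: (idle)
t=22: (idle)
t=23: (idle)
t=24: (idle)
t=25: (idle)

completion order = A, B, C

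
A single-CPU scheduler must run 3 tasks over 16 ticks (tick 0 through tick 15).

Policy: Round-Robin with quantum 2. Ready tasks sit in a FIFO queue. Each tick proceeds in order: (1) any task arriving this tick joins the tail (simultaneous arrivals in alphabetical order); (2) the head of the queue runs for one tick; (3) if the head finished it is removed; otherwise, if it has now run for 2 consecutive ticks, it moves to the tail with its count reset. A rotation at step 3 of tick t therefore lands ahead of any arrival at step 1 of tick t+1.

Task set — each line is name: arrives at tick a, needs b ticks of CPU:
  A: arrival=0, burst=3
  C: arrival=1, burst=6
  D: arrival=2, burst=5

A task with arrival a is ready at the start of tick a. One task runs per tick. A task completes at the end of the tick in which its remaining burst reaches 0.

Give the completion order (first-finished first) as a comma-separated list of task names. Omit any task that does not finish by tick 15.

t=0: queue=[A] q_used=0 → run A
t=1: queue=[A,C] q_used=1 → run A
t=2: queue=[C,A,D] q_used=0 → run C
t=3: queue=[C,A,D] q_used=1 → run C
t=4: queue=[A,D,C] q_used=0 → run A
t=5: queue=[D,C] q_used=0 → run D
t=6: queue=[D,C] q_used=1 → run D
t=7: queue=[C,D] q_used=0 → run C
t=8: queue=[C,D] q_used=1 → run C
t=9: queue=[D,C] q_used=0 → run D
t=10: queue=[D,C] q_used=1 → run D
t=11: queue=[C,D] q_used=0 → run C
t=12: queue=[C,D] q_used=1 → run C
t=13: queue=[D] q_used=0 → run D
t=14: (idle)
t=15: (idle)

completion order = A, C, D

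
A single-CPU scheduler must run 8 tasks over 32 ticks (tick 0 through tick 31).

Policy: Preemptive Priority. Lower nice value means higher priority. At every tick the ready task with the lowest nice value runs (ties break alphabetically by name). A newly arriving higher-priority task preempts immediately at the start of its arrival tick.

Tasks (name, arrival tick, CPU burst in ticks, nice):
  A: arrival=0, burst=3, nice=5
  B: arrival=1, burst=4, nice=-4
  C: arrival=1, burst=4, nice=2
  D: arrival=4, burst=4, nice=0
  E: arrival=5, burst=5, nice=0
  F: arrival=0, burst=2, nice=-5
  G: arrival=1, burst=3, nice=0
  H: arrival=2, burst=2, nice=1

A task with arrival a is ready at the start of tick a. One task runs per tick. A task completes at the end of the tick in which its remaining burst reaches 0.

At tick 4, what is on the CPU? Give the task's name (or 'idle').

t=0: ready={A,F} → run F
t=1: ready={A,B,C,F,G} → run F
t=2: ready={A,B,C,G,H} → run B
t=3: ready={A,B,C,G,H} → run B
t=4: ready={A,B,C,D,G,H} → run B
t=5: ready={A,B,C,D,E,G,H} → run B
t=6: ready={A,C,D,E,G,H} → run D
t=7: ready={A,C,D,E,G,H} → run D
t=8: ready={A,C,D,E,G,H} → run D
t=9: ready={A,C,D,E,G,H} → run D
t=10: ready={A,C,E,G,H} → run E
t=11: ready={A,C,E,G,H} → run E
t=12: ready={A,C,E,G,H} → run E
t=13: ready={A,C,E,G,H} → run E
t=14: ready={A,C,E,G,H} → run E
t=15: ready={A,C,G,H} → run G
t=16: ready={A,C,G,H} → run G
t=17: ready={A,C,G,H} → run G
t=18: ready={A,C,H} → run H
t=19: ready={A,C,H} → run H
t=20: ready={A,C} → run C
t=21: ready={A,C} → run C
t=22: ready={A,C} → run C
t=23: ready={A,C} → run C
t=24: ready={A} → run A
t=25: ready={A} → run A
t=26: ready={A} → run A
t=27: (idle)
t=28: (idle)
t=29: (idle)
t=30: (idle)
t=31: (idle)

running at tick 4 = B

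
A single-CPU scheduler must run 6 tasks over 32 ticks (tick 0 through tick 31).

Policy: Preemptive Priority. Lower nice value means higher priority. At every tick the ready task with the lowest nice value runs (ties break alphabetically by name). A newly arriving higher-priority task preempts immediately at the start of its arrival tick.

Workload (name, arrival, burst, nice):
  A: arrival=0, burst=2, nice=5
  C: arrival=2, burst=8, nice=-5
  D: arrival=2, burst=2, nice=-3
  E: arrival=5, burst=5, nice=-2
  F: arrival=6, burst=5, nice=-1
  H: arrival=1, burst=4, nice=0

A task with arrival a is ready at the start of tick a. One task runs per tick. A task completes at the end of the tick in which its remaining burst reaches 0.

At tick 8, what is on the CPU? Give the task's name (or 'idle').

t=0: ready={A} → run A
t=1: ready={A,H} → run H
t=2: ready={A,C,D,H} → run C
t=3: ready={A,C,D,H} → run C
t=4: ready={A,C,D,H} → run C
t=5: ready={A,C,D,E,H} → run C
t=6: ready={A,C,D,E,F,H} → run C
t=7: ready={A,C,D,E,F,H} → run C
t=8: ready={A,C,D,E,F,H} → run C
t=9: ready={A,C,D,E,F,H} → run C
t=10: ready={A,D,E,F,H} → run D
t=11: ready={A,D,E,F,H} → run D
t=12: ready={A,E,F,H} → run E
t=13: ready={A,E,F,H} → run E
t=14: ready={A,E,F,H} → run E
t=15: ready={A,E,F,H} → run E
t=16: ready={A,E,F,H} → run E
t=17: ready={A,F,H} → run F
t=18: ready={A,F,H} → run F
t=19: ready={A,F,H} → run F
t=20: ready={A,F,H} → run F
t=21: ready={A,F,H} → run F
t=22: ready={A,H} → run H
t=23: ready={A,H} → run H
t=24: ready={A,H} → run H
t=25: ready={A} → run A
t=26: (idle)
t=27: (idle)
t=28: (idle)
t=29: (idle)
t=30: (idle)
t=31: (idle)

running at tick 8 = C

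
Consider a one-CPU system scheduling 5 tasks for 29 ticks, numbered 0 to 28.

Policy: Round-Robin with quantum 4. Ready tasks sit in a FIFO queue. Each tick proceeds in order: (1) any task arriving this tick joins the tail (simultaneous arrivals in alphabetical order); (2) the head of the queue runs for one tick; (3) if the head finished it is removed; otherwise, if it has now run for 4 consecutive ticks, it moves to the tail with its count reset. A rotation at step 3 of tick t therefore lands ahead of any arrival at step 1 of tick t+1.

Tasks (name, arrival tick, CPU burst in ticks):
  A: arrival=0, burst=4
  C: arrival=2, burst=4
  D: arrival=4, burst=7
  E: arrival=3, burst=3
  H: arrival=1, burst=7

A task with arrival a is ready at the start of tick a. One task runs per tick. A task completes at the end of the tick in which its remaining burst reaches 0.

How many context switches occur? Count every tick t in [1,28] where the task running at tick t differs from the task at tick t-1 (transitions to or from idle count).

context switches = 7

t=0: queue=[A] q_used=0 → run A
t=1: queue=[A,H] q_used=1 → run A
t=2: queue=[A,H,C] q_used=2 → run A
t=3: queue=[A,H,C,E] q_used=3 → run A
t=4: queue=[H,C,E,D] q_used=0 → run H
t=5: queue=[H,C,E,D] q_used=1 → run H
t=6: queue=[H,C,E,D] q_used=2 → run H
t=7: queue=[H,C,E,D] q_used=3 → run H
t=8: queue=[C,E,D,H] q_used=0 → run C
t=9: queue=[C,E,D,H] q_used=1 → run C
t=10: queue=[C,E,D,H] q_used=2 → run C
t=11: queue=[C,E,D,H] q_used=3 → run C
t=12: queue=[E,D,H] q_used=0 → run E
t=13: queue=[E,D,H] q_used=1 → run E
t=14: queue=[E,D,H] q_used=2 → run E
t=15: queue=[D,H] q_used=0 → run D
t=16: queue=[D,H] q_used=1 → run D
t=17: queue=[D,H] q_used=2 → run D
t=18: queue=[D,H] q_used=3 → run D
t=19: queue=[H,D] q_used=0 → run H
t=20: queue=[H,D] q_used=1 → run H
t=21: queue=[H,D] q_used=2 → run H
t=22: queue=[D] q_used=0 → run D
t=23: queue=[D] q_used=1 → run D
t=24: queue=[D] q_used=2 → run D
t=25: (idle)
t=26: (idle)
t=27: (idle)
t=28: (idle)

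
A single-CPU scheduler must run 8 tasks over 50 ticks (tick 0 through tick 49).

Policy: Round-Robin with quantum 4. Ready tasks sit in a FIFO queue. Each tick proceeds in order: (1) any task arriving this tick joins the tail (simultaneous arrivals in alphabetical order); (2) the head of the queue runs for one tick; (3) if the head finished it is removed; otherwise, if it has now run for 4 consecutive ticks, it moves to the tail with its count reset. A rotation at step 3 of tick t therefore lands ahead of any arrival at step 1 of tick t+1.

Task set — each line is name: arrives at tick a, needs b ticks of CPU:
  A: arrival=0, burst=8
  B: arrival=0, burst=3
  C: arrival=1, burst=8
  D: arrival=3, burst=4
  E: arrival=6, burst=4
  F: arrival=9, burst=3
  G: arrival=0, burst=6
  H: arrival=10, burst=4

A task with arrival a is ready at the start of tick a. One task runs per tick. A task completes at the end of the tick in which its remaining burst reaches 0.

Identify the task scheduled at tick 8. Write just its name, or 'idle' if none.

running at tick 8 = G

t=0: queue=[A,B,G] q_used=0 → run A
t=1: queue=[A,B,G,C] q_used=1 → run A
t=2: queue=[A,B,G,C] q_used=2 → run A
t=3: queue=[A,B,G,C,D] q_used=3 → run A
t=4: queue=[B,G,C,D,A] q_used=0 → run B
t=5: queue=[B,G,C,D,A] q_used=1 → run B
t=6: queue=[B,G,C,D,A,E] q_used=2 → run B
t=7: queue=[G,C,D,A,E] q_used=0 → run G
t=8: queue=[G,C,D,A,E] q_used=1 → run G
t=9: queue=[G,C,D,A,E,F] q_used=2 → run G
t=10: queue=[G,C,D,A,E,F,H] q_used=3 → run G
t=11: queue=[C,D,A,E,F,H,G] q_used=0 → run C
t=12: queue=[C,D,A,E,F,H,G] q_used=1 → run C
t=13: queue=[C,D,A,E,F,H,G] q_used=2 → run C
t=14: queue=[C,D,A,E,F,H,G] q_used=3 → run C
t=15: queue=[D,A,E,F,H,G,C] q_used=0 → run D
t=16: queue=[D,A,E,F,H,G,C] q_used=1 → run D
t=17: queue=[D,A,E,F,H,G,C] q_used=2 → run D
t=18: queue=[D,A,E,F,H,G,C] q_used=3 → run D
t=19: queue=[A,E,F,H,G,C] q_used=0 → run A
t=20: queue=[A,E,F,H,G,C] q_used=1 → run A
t=21: queue=[A,E,F,H,G,C] q_used=2 → run A
t=22: queue=[A,E,F,H,G,C] q_used=3 → run A
t=23: queue=[E,F,H,G,C] q_used=0 → run E
t=24: queue=[E,F,H,G,C] q_used=1 → run E
t=25: queue=[E,F,H,G,C] q_used=2 → run E
t=26: queue=[E,F,H,G,C] q_used=3 → run E
t=27: queue=[F,H,G,C] q_used=0 → run F
t=28: queue=[F,H,G,C] q_used=1 → run F
t=29: queue=[F,H,G,C] q_used=2 → run F
t=30: queue=[H,G,C] q_used=0 → run H
t=31: queue=[H,G,C] q_used=1 → run H
t=32: queue=[H,G,C] q_used=2 → run H
t=33: queue=[H,G,C] q_used=3 → run H
t=34: queue=[G,C] q_used=0 → run G
t=35: queue=[G,C] q_used=1 → run G
t=36: queue=[C] q_used=0 → run C
t=37: queue=[C] q_used=1 → run C
t=38: queue=[C] q_used=2 → run C
t=39: queue=[C] q_used=3 → run C
t=40: (idle)
t=41: (idle)
t=42: (idle)
t=43: (idle)
t=44: (idle)
t=45: (idle)
t=46: (idle)
t=47: (idle)
t=48: (idle)
t=49: (idle)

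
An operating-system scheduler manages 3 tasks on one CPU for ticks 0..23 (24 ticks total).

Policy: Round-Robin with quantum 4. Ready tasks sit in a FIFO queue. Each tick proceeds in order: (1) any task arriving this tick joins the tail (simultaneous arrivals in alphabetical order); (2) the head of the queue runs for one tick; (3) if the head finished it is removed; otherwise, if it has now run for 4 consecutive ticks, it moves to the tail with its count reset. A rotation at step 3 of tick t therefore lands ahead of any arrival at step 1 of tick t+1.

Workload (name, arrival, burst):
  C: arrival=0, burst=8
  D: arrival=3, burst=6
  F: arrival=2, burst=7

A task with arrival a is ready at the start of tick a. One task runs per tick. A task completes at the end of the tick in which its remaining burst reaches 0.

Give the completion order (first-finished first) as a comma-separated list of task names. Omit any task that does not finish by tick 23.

completion order = C, F, D

t=0: queue=[C] q_used=0 → run C
t=1: queue=[C] q_used=1 → run C
t=2: queue=[C,F] q_used=2 → run C
t=3: queue=[C,F,D] q_used=3 → run C
t=4: queue=[F,D,C] q_used=0 → run F
t=5: queue=[F,D,C] q_used=1 → run F
t=6: queue=[F,D,C] q_used=2 → run F
t=7: queue=[F,D,C] q_used=3 → run F
t=8: queue=[D,C,F] q_used=0 → run D
t=9: queue=[D,C,F] q_used=1 → run D
t=10: queue=[D,C,F] q_used=2 → run D
t=11: queue=[D,C,F] q_used=3 → run D
t=12: queue=[C,F,D] q_used=0 → run C
t=13: queue=[C,F,D] q_used=1 → run C
t=14: queue=[C,F,D] q_used=2 → run C
t=15: queue=[C,F,D] q_used=3 → run C
t=16: queue=[F,D] q_used=0 → run F
t=17: queue=[F,D] q_used=1 → run F
t=18: queue=[F,D] q_used=2 → run F
t=19: queue=[D] q_used=0 → run D
t=20: queue=[D] q_used=1 → run D
t=21: (idle)
t=22: (idle)
t=23: (idle)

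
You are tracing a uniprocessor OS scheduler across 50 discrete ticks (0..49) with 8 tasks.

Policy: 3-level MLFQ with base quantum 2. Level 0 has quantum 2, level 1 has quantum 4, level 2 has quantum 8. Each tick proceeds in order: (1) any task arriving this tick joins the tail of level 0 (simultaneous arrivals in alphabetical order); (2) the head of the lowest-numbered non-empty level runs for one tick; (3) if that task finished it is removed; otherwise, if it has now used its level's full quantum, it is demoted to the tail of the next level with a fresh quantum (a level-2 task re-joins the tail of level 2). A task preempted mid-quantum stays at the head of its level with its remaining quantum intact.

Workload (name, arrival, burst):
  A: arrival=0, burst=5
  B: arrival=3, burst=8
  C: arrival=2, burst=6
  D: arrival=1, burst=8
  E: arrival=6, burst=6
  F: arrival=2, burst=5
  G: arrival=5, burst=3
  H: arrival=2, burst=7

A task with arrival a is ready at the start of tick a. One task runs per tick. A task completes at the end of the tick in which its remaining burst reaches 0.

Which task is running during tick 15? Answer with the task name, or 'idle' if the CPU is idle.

t=0: L0/L1/L2 = A/-/- → run A
t=1: L0/L1/L2 = AD/-/- → run A
t=2: L0/L1/L2 = DCFH/A/- → run D
t=3: L0/L1/L2 = DCFHB/A/- → run D
t=4: L0/L1/L2 = CFHB/AD/- → run C
t=5: L0/L1/L2 = CFHBG/AD/- → run C
t=6: L0/L1/L2 = FHBGE/ADC/- → run F
t=7: L0/L1/L2 = FHBGE/ADC/- → run F
t=8: L0/L1/L2 = HBGE/ADCF/- → run H
t=9: L0/L1/L2 = HBGE/ADCF/- → run H
t=10: L0/L1/L2 = BGE/ADCFH/- → run B
t=11: L0/L1/L2 = BGE/ADCFH/- → run B
t=12: L0/L1/L2 = GE/ADCFHB/- → run G
t=13: L0/L1/L2 = GE/ADCFHB/- → run G
t=14: L0/L1/L2 = E/ADCFHBG/- → run E
t=15: L0/L1/L2 = E/ADCFHBG/- → run E
t=16: L0/L1/L2 = -/ADCFHBGE/- → run A
t=17: L0/L1/L2 = -/ADCFHBGE/- → run A
t=18: L0/L1/L2 = -/ADCFHBGE/- → run A
t=19: L0/L1/L2 = -/DCFHBGE/- → run D
t=20: L0/L1/L2 = -/DCFHBGE/- → run D
t=21: L0/L1/L2 = -/DCFHBGE/- → run D
t=22: L0/L1/L2 = -/DCFHBGE/- → run D
t=23: L0/L1/L2 = -/CFHBGE/D → run C
t=24: L0/L1/L2 = -/CFHBGE/D → run C
t=25: L0/L1/L2 = -/CFHBGE/D → run C
t=26: L0/L1/L2 = -/CFHBGE/D → run C
t=27: L0/L1/L2 = -/FHBGE/D → run F
t=28: L0/L1/L2 = -/FHBGE/D → run F
t=29: L0/L1/L2 = -/FHBGE/D → run F
t=30: L0/L1/L2 = -/HBGE/D → run H
t=31: L0/L1/L2 = -/HBGE/D → run H
t=32: L0/L1/L2 = -/HBGE/D → run H
t=33: L0/L1/L2 = -/HBGE/D → run H
t=34: L0/L1/L2 = -/BGE/DH → run B
t=35: L0/L1/L2 = -/BGE/DH → run B
t=36: L0/L1/L2 = -/BGE/DH → run B
t=37: L0/L1/L2 = -/BGE/DH → run B
t=38: L0/L1/L2 = -/GE/DHB → run G
t=39: L0/L1/L2 = -/E/DHB → run E
t=40: L0/L1/L2 = -/E/DHB → run E
t=41: L0/L1/L2 = -/E/DHB → run E
t=42: L0/L1/L2 = -/E/DHB → run E
t=43: L0/L1/L2 = -/-/DHB → run D
t=44: L0/L1/L2 = -/-/DHB → run D
t=45: L0/L1/L2 = -/-/HB → run H
t=46: L0/L1/L2 = -/-/B → run B
t=47: L0/L1/L2 = -/-/B → run B
t=48: (idle)
t=49: (idle)

running at tick 15 = E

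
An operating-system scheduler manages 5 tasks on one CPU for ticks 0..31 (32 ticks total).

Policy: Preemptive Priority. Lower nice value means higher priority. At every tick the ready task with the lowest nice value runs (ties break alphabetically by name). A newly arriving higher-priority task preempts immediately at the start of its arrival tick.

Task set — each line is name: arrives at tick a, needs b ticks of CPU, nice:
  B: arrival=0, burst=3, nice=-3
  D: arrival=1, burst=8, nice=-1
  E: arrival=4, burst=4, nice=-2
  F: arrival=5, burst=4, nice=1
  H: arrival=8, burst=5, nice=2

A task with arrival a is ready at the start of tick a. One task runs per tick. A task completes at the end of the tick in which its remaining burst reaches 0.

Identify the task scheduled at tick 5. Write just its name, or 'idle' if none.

t=0: ready={B} → run B
t=1: ready={B,D} → run B
t=2: ready={B,D} → run B
t=3: ready={D} → run D
t=4: ready={D,E} → run E
t=5: ready={D,E,F} → run E
t=6: ready={D,E,F} → run E
t=7: ready={D,E,F} → run E
t=8: ready={D,F,H} → run D
t=9: ready={D,F,H} → run D
t=10: ready={D,F,H} → run D
t=11: ready={D,F,H} → run D
t=12: ready={D,F,H} → run D
t=13: ready={D,F,H} → run D
t=14: ready={D,F,H} → run D
t=15: ready={F,H} → run F
t=16: ready={F,H} → run F
t=17: ready={F,H} → run F
t=18: ready={F,H} → run F
t=19: ready={H} → run H
t=20: ready={H} → run H
t=21: ready={H} → run H
t=22: ready={H} → run H
t=23: ready={H} → run H
t=24: (idle)
t=25: (idle)
t=26: (idle)
t=27: (idle)
t=28: (idle)
t=29: (idle)
t=30: (idle)
t=31: (idle)

running at tick 5 = E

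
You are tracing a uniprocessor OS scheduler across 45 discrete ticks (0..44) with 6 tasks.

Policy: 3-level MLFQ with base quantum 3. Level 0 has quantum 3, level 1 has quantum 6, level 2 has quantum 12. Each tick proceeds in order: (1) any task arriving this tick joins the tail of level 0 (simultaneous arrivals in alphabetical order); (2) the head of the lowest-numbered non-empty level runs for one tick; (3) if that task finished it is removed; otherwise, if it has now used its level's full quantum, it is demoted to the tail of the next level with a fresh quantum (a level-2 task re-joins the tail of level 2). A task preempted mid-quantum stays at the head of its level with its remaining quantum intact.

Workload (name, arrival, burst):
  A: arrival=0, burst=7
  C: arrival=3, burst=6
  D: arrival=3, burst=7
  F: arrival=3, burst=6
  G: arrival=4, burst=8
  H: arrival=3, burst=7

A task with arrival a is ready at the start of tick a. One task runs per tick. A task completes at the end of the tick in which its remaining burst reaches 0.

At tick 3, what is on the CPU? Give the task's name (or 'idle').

running at tick 3 = C

t=0: L0/L1/L2 = A/-/- → run A
t=1: L0/L1/L2 = A/-/- → run A
t=2: L0/L1/L2 = A/-/- → run A
t=3: L0/L1/L2 = CDFH/A/- → run C
t=4: L0/L1/L2 = CDFHG/A/- → run C
t=5: L0/L1/L2 = CDFHG/A/- → run C
t=6: L0/L1/L2 = DFHG/AC/- → run D
t=7: L0/L1/L2 = DFHG/AC/- → run D
t=8: L0/L1/L2 = DFHG/AC/- → run D
t=9: L0/L1/L2 = FHG/ACD/- → run F
t=10: L0/L1/L2 = FHG/ACD/- → run F
t=11: L0/L1/L2 = FHG/ACD/- → run F
t=12: L0/L1/L2 = HG/ACDF/- → run H
t=13: L0/L1/L2 = HG/ACDF/- → run H
t=14: L0/L1/L2 = HG/ACDF/- → run H
t=15: L0/L1/L2 = G/ACDFH/- → run G
t=16: L0/L1/L2 = G/ACDFH/- → run G
t=17: L0/L1/L2 = G/ACDFH/- → run G
t=18: L0/L1/L2 = -/ACDFHG/- → run A
t=19: L0/L1/L2 = -/ACDFHG/- → run A
t=20: L0/L1/L2 = -/ACDFHG/- → run A
t=21: L0/L1/L2 = -/ACDFHG/- → run A
t=22: L0/L1/L2 = -/CDFHG/- → run C
t=23: L0/L1/L2 = -/CDFHG/- → run C
t=24: L0/L1/L2 = -/CDFHG/- → run C
t=25: L0/L1/L2 = -/DFHG/- → run D
t=26: L0/L1/L2 = -/DFHG/- → run D
t=27: L0/L1/L2 = -/DFHG/- → run D
t=28: L0/L1/L2 = -/DFHG/- → run D
t=29: L0/L1/L2 = -/FHG/- → run F
t=30: L0/L1/L2 = -/FHG/- → run F
t=31: L0/L1/L2 = -/FHG/- → run F
t=32: L0/L1/L2 = -/HG/- → run H
t=33: L0/L1/L2 = -/HG/- → run H
t=34: L0/L1/L2 = -/HG/- → run H
t=35: L0/L1/L2 = -/HG/- → run H
t=36: L0/L1/L2 = -/G/- → run G
t=37: L0/L1/L2 = -/G/- → run G
t=38: L0/L1/L2 = -/G/- → run G
t=39: L0/L1/L2 = -/G/- → run G
t=40: L0/L1/L2 = -/G/- → run G
t=41: (idle)
t=42: (idle)
t=43: (idle)
t=44: (idle)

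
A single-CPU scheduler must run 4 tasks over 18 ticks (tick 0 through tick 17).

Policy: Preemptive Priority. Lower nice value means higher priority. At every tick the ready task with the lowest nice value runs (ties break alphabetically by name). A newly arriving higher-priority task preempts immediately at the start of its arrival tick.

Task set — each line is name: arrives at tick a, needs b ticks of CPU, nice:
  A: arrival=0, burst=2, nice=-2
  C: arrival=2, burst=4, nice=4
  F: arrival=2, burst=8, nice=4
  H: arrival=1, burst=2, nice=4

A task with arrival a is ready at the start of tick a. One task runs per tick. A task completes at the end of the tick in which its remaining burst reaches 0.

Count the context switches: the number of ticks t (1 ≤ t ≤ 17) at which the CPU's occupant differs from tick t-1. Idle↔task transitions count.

t=0: ready={A} → run A
t=1: ready={A,H} → run A
t=2: ready={C,F,H} → run C
t=3: ready={C,F,H} → run C
t=4: ready={C,F,H} → run C
t=5: ready={C,F,H} → run C
t=6: ready={F,H} → run F
t=7: ready={F,H} → run F
t=8: ready={F,H} → run F
t=9: ready={F,H} → run F
t=10: ready={F,H} → run F
t=11: ready={F,H} → run F
t=12: ready={F,H} → run F
t=13: ready={F,H} → run F
t=14: ready={H} → run H
t=15: ready={H} → run H
t=16: (idle)
t=17: (idle)

context switches = 4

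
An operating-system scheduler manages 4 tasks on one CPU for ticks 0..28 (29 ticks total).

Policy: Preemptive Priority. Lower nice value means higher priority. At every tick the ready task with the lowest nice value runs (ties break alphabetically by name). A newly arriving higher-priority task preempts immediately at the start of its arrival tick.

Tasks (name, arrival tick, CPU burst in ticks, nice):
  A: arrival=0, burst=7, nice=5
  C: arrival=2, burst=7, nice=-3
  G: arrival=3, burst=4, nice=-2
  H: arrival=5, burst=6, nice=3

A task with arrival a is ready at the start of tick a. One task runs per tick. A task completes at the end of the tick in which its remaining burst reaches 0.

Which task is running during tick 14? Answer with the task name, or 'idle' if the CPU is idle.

running at tick 14 = H

t=0: ready={A} → run A
t=1: ready={A} → run A
t=2: ready={A,C} → run C
t=3: ready={A,C,G} → run C
t=4: ready={A,C,G} → run C
t=5: ready={A,C,G,H} → run C
t=6: ready={A,C,G,H} → run C
t=7: ready={A,C,G,H} → run C
t=8: ready={A,C,G,H} → run C
t=9: ready={A,G,H} → run G
t=10: ready={A,G,H} → run G
t=11: ready={A,G,H} → run G
t=12: ready={A,G,H} → run G
t=13: ready={A,H} → run H
t=14: ready={A,H} → run H
t=15: ready={A,H} → run H
t=16: ready={A,H} → run H
t=17: ready={A,H} → run H
t=18: ready={A,H} → run H
t=19: ready={A} → run A
t=20: ready={A} → run A
t=21: ready={A} → run A
t=22: ready={A} → run A
t=23: ready={A} → run A
t=24: (idle)
t=25: (idle)
t=26: (idle)
t=27: (idle)
t=28: (idle)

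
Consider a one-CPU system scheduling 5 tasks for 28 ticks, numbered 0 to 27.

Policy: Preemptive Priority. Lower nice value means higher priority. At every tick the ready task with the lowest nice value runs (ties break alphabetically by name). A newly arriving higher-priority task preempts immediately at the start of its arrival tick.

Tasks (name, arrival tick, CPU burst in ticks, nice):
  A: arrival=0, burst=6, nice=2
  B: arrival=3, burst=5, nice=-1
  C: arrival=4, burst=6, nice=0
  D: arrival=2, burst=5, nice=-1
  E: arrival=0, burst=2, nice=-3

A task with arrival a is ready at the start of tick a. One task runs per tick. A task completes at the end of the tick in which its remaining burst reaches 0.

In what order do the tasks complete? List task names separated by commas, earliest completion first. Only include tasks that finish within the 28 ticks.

completion order = E, B, D, C, A

t=0: ready={A,E} → run E
t=1: ready={A,E} → run E
t=2: ready={A,D} → run D
t=3: ready={A,B,D} → run B
t=4: ready={A,B,C,D} → run B
t=5: ready={A,B,C,D} → run B
t=6: ready={A,B,C,D} → run B
t=7: ready={A,B,C,D} → run B
t=8: ready={A,C,D} → run D
t=9: ready={A,C,D} → run D
t=10: ready={A,C,D} → run D
t=11: ready={A,C,D} → run D
t=12: ready={A,C} → run C
t=13: ready={A,C} → run C
t=14: ready={A,C} → run C
t=15: ready={A,C} → run C
t=16: ready={A,C} → run C
t=17: ready={A,C} → run C
t=18: ready={A} → run A
t=19: ready={A} → run A
t=20: ready={A} → run A
t=21: ready={A} → run A
t=22: ready={A} → run A
t=23: ready={A} → run A
t=24: (idle)
t=25: (idle)
t=26: (idle)
t=27: (idle)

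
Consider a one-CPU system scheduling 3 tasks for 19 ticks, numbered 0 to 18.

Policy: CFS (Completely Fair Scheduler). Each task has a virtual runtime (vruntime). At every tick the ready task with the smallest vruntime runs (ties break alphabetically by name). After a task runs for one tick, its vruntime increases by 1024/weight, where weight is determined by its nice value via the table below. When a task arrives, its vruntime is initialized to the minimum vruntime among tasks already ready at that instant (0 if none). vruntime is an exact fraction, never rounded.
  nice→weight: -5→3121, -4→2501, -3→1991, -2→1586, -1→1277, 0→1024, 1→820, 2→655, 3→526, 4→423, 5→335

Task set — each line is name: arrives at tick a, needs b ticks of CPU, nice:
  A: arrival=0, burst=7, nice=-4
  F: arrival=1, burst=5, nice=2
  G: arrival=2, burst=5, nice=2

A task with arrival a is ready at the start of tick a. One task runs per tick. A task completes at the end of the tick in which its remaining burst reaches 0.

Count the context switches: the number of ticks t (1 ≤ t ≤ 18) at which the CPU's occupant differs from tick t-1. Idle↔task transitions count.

context switches = 13

t=0: vr[A=0] → run A
t=1: vr[A=1024/2501 F=1024/2501] → run A
t=2: vr[A=2048/2501 F=1024/2501 G=1024/2501] → run F
t=3: vr[A=2048/2501 F=3231744/1638155 G=1024/2501] → run G
t=4: vr[A=2048/2501 F=3231744/1638155 G=3231744/1638155] → run A
t=5: vr[A=3072/2501 F=3231744/1638155 G=3231744/1638155] → run A
t=6: vr[A=4096/2501 F=3231744/1638155 G=3231744/1638155] → run A
t=7: vr[A=5120/2501 F=3231744/1638155 G=3231744/1638155] → run F
t=8: vr[A=5120/2501 F=5792768/1638155 G=3231744/1638155] → run G
t=9: vr[A=5120/2501 F=5792768/1638155 G=5792768/1638155] → run A
t=10: vr[A=6144/2501 F=5792768/1638155 G=5792768/1638155] → run A
t=11: vr[F=5792768/1638155 G=5792768/1638155] → run F
t=12: vr[F=8353792/1638155 G=5792768/1638155] → run G
t=13: vr[F=8353792/1638155 G=8353792/1638155] → run F
t=14: vr[F=10914816/1638155 G=8353792/1638155] → run G
t=15: vr[F=10914816/1638155 G=10914816/1638155] → run F
t=16: vr[G=10914816/1638155] → run G
t=17: (idle)
t=18: (idle)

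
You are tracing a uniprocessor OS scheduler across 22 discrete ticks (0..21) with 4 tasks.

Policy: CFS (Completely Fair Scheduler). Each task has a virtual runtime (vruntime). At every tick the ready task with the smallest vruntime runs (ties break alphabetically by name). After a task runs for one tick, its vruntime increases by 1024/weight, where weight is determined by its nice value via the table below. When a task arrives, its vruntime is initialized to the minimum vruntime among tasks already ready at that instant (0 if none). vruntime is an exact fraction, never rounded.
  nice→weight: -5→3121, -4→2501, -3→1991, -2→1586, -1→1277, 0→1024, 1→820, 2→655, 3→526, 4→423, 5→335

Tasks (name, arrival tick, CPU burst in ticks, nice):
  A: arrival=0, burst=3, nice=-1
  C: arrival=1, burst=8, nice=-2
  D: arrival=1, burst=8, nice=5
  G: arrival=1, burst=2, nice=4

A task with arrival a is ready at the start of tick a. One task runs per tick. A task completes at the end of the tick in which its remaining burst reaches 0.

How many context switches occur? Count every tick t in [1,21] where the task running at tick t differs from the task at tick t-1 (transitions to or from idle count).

t=0: vr[A=0] → run A
t=1: vr[A=1024/1277 C=1024/1277 D=1024/1277 G=1024/1277] → run A
t=2: vr[A=2048/1277 C=1024/1277 D=1024/1277 G=1024/1277] → run C
t=3: vr[A=2048/1277 C=1465856/1012661 D=1024/1277 G=1024/1277] → run D
t=4: vr[A=2048/1277 C=1465856/1012661 D=1650688/427795 G=1024/1277] → run G
t=5: vr[A=2048/1277 C=1465856/1012661 D=1650688/427795 G=1740800/540171] → run C
t=6: vr[A=2048/1277 C=2119680/1012661 D=1650688/427795 G=1740800/540171] → run A
t=7: vr[C=2119680/1012661 D=1650688/427795 G=1740800/540171] → run C
t=8: vr[C=2773504/1012661 D=1650688/427795 G=1740800/540171] → run C
t=9: vr[C=3427328/1012661 D=1650688/427795 G=1740800/540171] → run G
t=10: vr[C=3427328/1012661 D=1650688/427795] → run C
t=11: vr[C=4081152/1012661 D=1650688/427795] → run D
t=12: vr[C=4081152/1012661 D=2958336/427795] → run C
t=13: vr[C=4734976/1012661 D=2958336/427795] → run C
t=14: vr[C=5388800/1012661 D=2958336/427795] → run C
t=15: vr[D=2958336/427795] → run D
t=16: vr[D=4265984/427795] → run D
t=17: vr[D=5573632/427795] → run D
t=18: vr[D=1376256/85559] → run D
t=19: vr[D=8188928/427795] → run D
t=20: vr[D=9496576/427795] → run D
t=21: (idle)

context switches = 12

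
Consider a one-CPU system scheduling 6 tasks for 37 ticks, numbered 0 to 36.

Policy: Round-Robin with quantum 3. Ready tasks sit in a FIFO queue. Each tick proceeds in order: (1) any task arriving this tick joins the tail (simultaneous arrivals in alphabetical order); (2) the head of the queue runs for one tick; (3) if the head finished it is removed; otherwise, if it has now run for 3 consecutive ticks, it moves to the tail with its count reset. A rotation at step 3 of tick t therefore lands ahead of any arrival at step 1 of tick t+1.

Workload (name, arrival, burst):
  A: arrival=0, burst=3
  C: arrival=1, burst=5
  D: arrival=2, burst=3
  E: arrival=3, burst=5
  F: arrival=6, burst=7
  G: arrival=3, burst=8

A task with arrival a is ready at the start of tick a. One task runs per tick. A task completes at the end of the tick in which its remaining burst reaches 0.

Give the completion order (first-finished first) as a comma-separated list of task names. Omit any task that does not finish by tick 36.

t=0: queue=[A] q_used=0 → run A
t=1: queue=[A,C] q_used=1 → run A
t=2: queue=[A,C,D] q_used=2 → run A
t=3: queue=[C,D,E,G] q_used=0 → run C
t=4: queue=[C,D,E,G] q_used=1 → run C
t=5: queue=[C,D,E,G] q_used=2 → run C
t=6: queue=[D,E,G,C,F] q_used=0 → run D
t=7: queue=[D,E,G,C,F] q_used=1 → run D
t=8: queue=[D,E,G,C,F] q_used=2 → run D
t=9: queue=[E,G,C,F] q_used=0 → run E
t=10: queue=[E,G,C,F] q_used=1 → run E
t=11: queue=[E,G,C,F] q_used=2 → run E
t=12: queue=[G,C,F,E] q_used=0 → run G
t=13: queue=[G,C,F,E] q_used=1 → run G
t=14: queue=[G,C,F,E] q_used=2 → run G
t=15: queue=[C,F,E,G] q_used=0 → run C
t=16: queue=[C,F,E,G] q_used=1 → run C
t=17: queue=[F,E,G] q_used=0 → run F
t=18: queue=[F,E,G] q_used=1 → run F
t=19: queue=[F,E,G] q_used=2 → run F
t=20: queue=[E,G,F] q_used=0 → run E
t=21: queue=[E,G,F] q_used=1 → run E
t=22: queue=[G,F] q_used=0 → run G
t=23: queue=[G,F] q_used=1 → run G
t=24: queue=[G,F] q_used=2 → run G
t=25: queue=[F,G] q_used=0 → run F
t=26: queue=[F,G] q_used=1 → run F
t=27: queue=[F,G] q_used=2 → run F
t=28: queue=[G,F] q_used=0 → run G
t=29: queue=[G,F] q_used=1 → run G
t=30: queue=[F] q_used=0 → run F
t=31: (idle)
t=32: (idle)
t=33: (idle)
t=34: (idle)
t=35: (idle)
t=36: (idle)

completion order = A, D, C, E, G, F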